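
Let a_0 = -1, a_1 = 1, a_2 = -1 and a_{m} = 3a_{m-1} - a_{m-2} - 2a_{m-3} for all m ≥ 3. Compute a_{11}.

The ordinary generating function has denominator 1 - 3x + x^2 + 2x^3.
Iterating the recurrence: a_0,…,a_{11} = -1, 1, -1, -2, -7, -17, -40, -89, -193, -410, -859, -1781.

-1781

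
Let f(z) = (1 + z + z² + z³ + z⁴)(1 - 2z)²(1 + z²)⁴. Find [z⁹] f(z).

(1 + z + z² + z³ + z⁴) has coefficients 1,1,1,1,1 for degrees 0…4.
(1 - 2z)² has coefficients 1,-4,4,0,0,0,0,0,0,0 for degrees 0…9.
Finally multiplying by (1 + z²)⁴, the product of all factors after the first has coefficients 1,-4,8,-16,22,-24,28,-16,17,-4 for degrees 0…9.
[z⁹] = 1·(-4) + 1·17 + 1·(-16) + 1·28 + 1·(-24) = 1.

1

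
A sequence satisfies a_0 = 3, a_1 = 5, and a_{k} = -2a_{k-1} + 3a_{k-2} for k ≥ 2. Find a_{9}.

9845

The ordinary generating function has denominator 1 + 2x - 3x^2.
Iterating the recurrence: a_0,…,a_{9} = 3, 5, -1, 17, -37, 125, -361, 1097, -3277, 9845.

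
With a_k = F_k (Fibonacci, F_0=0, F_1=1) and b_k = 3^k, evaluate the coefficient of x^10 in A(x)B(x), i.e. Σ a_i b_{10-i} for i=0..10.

This is [x^10] in the product of the two ordinary generating functions.
Σ = 0·59049 + 1·19683 + 1·6561 + 2·2187 + 3·729 + 5·243 + 8·81 + 13·27 + 21·9 + 34·3 + 55·1 = 35365.

35365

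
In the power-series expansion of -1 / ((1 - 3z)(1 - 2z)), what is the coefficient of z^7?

-6305

Partial fractions give a closed form: a_n = (-3)·3^n + (2)·2^n.
At n = 7: a_7 = -6305.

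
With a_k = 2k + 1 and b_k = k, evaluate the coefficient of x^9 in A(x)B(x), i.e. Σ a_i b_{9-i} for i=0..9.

This is [x^9] in the product of the two ordinary generating functions.
Σ = 1·9 + 3·8 + 5·7 + 7·6 + 9·5 + 11·4 + 13·3 + 15·2 + 17·1 + 19·0 = 285.

285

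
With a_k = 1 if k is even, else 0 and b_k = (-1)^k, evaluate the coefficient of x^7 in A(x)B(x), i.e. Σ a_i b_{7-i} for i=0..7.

-4

Write out a_i and b_{7-i} for i = 0,…,7 and sum the products.
Σ = 1·(-1) + 0·1 + 1·(-1) + 0·1 + 1·(-1) + 0·1 + 1·(-1) + 0·1 = -4.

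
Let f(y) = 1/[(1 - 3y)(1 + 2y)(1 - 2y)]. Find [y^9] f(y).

34815

Partial fractions give a closed form: a_n = (9/5)·3^n + (1/5)·(-2)^n + (-1)·2^n.
At n = 9: a_9 = 34815.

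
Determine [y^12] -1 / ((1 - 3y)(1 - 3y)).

The denominator gives the recurrence a_n = 6a_(n−1) − 9a_(n−2) for n ≥ 2; the numerator fixes a_0 = -1, a_1 = -6.
Iterating: -1, -6, -27, -108, -405, -1458, -5103, -17496, -59049, -196830, -649539, -2125764, -6908733, so a_12 = -6908733.

-6908733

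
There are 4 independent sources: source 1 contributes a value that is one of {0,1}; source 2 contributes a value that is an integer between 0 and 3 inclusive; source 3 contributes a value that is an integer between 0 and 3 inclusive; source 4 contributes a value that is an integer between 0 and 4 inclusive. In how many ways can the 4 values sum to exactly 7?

23

The generating function for the choices is (1 + x)·(1 + x + x² + x³)·(1 + x + x² + x³)·(1 + x + x² + x³ + x⁴); the count is [x⁷].
(1 + x) has coefficients 1,1 for degrees 0…1.
(1 + x + x² + x³) has coefficients 1,1,1,1,0,0,0,0 for degrees 0…7.
Multiplying by (1 + x + x² + x³) gives running coefficients 1,2,3,4,3,2,1,0 for degrees 0…7.
Finally multiplying by (1 + x + x² + x³ + x⁴), the product of all factors after the first has coefficients 1,3,6,10,13,14,13,10 for degrees 0…7.
[x⁷] = 1·10 + 1·13 = 23.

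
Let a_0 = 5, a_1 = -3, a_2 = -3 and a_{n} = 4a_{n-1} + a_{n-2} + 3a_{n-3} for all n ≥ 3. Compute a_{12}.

-1707645

The ordinary generating function has denominator 1 - 4t - t^2 - 3t^3.
Iterating the recurrence: a_0,…,a_{12} = 5, -3, -3, 0, -12, -57, -240, -1053, -4623, -20265, -88842, -389502, -1707645.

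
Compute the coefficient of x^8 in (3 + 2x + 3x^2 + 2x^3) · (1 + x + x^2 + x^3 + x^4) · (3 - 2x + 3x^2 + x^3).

18

(3 + 2x + 3x^2 + 2x^3) has coefficients 3,2,3,2 for degrees 0…3.
(1 + x + x^2 + x^3 + x^4) has coefficients 1,1,1,1,1,0,0,0,0 for degrees 0…8.
Finally multiplying by (3 - 2x + 3x^2 + x^3), the product of all factors after the first has coefficients 3,1,4,5,5,2,4,1,0 for degrees 0…8.
[x^8] = 3·0 + 2·1 + 3·4 + 2·2 = 18.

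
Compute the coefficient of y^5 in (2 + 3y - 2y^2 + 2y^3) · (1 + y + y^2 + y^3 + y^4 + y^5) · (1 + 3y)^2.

(2 + 3y - 2y^2 + 2y^3) has coefficients 2,3,-2,2 for degrees 0…3.
(1 + y + y^2 + y^3 + y^4 + y^5) has coefficients 1,1,1,1,1,1 for degrees 0…5.
Finally multiplying by (1 + 3y)^2, the product of all factors after the first has coefficients 1,7,16,16,16,16 for degrees 0…5.
[y^5] = 2·16 + 3·16 − 2·16 + 2·16 = 80.

80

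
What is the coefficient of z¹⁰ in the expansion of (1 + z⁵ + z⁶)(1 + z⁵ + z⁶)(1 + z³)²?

(1 + z⁵ + z⁶) has coefficients 1,0,0,0,0,1,1 for degrees 0…6.
(1 + z⁵ + z⁶) has coefficients 1,0,0,0,0,1,1,0,0,0,0 for degrees 0…10.
Finally multiplying by (1 + z³)², the product of all factors after the first has coefficients 1,0,0,2,0,1,2,0,2,2,0 for degrees 0…10.
[z¹⁰] = 1·0 + 1·1 + 1·0 = 1.

1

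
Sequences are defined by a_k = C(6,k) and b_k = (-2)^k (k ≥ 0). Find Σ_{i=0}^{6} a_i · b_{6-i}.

1

This is [x^6] in the product of the two ordinary generating functions.
Σ = 1·64 + 6·(-32) + 15·16 + 20·(-8) + 15·4 + 6·(-2) + 1·1 = 1.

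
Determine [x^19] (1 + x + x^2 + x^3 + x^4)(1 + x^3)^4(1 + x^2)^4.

30

(1 + x + x^2 + x^3 + x^4) has coefficients 1,1,1,1,1 for degrees 0…4.
(1 + x^3)^4 has coefficients 1,0,0,4,0,0,6,0,0,4,0,0,1,0,0,0,0,0,0,0 for degrees 0…19.
Finally multiplying by (1 + x^2)^4, the product of all factors after the first has coefficients 1,0,4,4,6,16,10,24,25,20,36,20,25,24,10,16,6,4,4,0 for degrees 0…19.
[x^19] = 1·0 + 1·4 + 1·4 + 1·6 + 1·16 = 30.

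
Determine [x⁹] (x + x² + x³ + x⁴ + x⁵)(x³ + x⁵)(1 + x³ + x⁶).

3

(x + x² + x³ + x⁴ + x⁵) has coefficients 0,1,1,1,1,1 for degrees 0…5.
(x³ + x⁵) has coefficients 0,0,0,1,0,1,0,0,0,0 for degrees 0…9.
Finally multiplying by (1 + x³ + x⁶), the product of all factors after the first has coefficients 0,0,0,1,0,1,1,0,1,1 for degrees 0…9.
[x⁹] = 1·1 + 1·0 + 1·1 + 1·1 + 1·0 = 3.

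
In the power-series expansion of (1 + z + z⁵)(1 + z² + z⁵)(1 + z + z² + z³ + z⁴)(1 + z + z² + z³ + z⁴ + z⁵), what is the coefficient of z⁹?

27

(1 + z + z⁵) has coefficients 1,1,0,0,0,1 for degrees 0…5.
(1 + z² + z⁵) has coefficients 1,0,1,0,0,1,0,0,0,0 for degrees 0…9.
Multiplying by (1 + z + z² + z³ + z⁴) gives running coefficients 1,1,2,2,2,2,2,1,1,1 for degrees 0…9.
Finally multiplying by (1 + z + z² + z³ + z⁴ + z⁵), the product of all factors after the first has coefficients 1,2,4,6,8,10,11,11,10,9 for degrees 0…9.
[z⁹] = 1·9 + 1·10 + 1·8 = 27.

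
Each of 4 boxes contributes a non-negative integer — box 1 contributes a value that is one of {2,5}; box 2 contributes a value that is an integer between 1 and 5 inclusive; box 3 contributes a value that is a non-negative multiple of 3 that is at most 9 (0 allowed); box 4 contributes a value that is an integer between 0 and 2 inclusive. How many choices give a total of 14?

The generating function for the choices is (z^2 + z^5)·(z + z^2 + z^3 + z^4 + z^5)·(1 + z^3 + z^6 + z^9)·(1 + z + z^2); the count is [z^14].
(z^2 + z^5) has coefficients 0,0,1,0,0,1 for degrees 0…5.
(z + z^2 + z^3 + z^4 + z^5) has coefficients 0,1,1,1,1,1,0,0,0,0,0,0,0,0,0 for degrees 0…14.
Multiplying by (1 + z^3 + z^6 + z^9) gives running coefficients 0,1,1,1,2,2,1,2,2,1,2,2,1,1,1 for degrees 0…14.
Finally multiplying by (1 + z + z^2), the product of all factors after the first has coefficients 0,1,2,3,4,5,5,5,5,5,5,5,5,4,3 for degrees 0…14.
[z^14] = 1·5 + 1·5 = 10.

10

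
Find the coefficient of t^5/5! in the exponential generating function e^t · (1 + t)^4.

501

The EGF product rule gives c_5 = Σ_{k_1+k_2=5} C(5; k_1,k_2) · ∏ g_i(k_i), where e^t gives (1)^k; (1+t)^4 gives the falling factorial (4)_k.
g_1(k) for k = 0…5: 1, 1, 1, 1, 1, 1.
g_2(k) for k = 0…5: 1, 4, 12, 24, 24, 0.
c_5 = Σ_k C(5,k)·g_1(k)·g_2(5−k) = 5·1·24 + 10·1·24 + 10·1·12 + 5·1·4 + 1·1·1 = 120 + 240 + 120 + 20 + 1 = 501.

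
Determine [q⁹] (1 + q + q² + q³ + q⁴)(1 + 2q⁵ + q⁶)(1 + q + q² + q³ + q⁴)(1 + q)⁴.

(1 + q + q² + q³ + q⁴) has coefficients 1,1,1,1,1 for degrees 0…4.
(1 + 2q⁵ + q⁶) has coefficients 1,0,0,0,0,2,1,0,0,0 for degrees 0…9.
Multiplying by (1 + q + q² + q³ + q⁴) gives running coefficients 1,1,1,1,1,2,3,3,3,3 for degrees 0…9.
Finally multiplying by (1 + q)⁴, the product of all factors after the first has coefficients 1,5,11,15,16,17,22,32,42,47 for degrees 0…9.
[q⁹] = 1·47 + 1·42 + 1·32 + 1·22 + 1·17 = 160.

160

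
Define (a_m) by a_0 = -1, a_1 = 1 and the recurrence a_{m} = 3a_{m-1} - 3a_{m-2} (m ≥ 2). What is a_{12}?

-729

The ordinary generating function has denominator 1 - 3y + 3y^2.
Iterating the recurrence: a_0,…,a_{12} = -1, 1, 6, 15, 27, 36, 27, -27, -162, -405, -729, -972, -729.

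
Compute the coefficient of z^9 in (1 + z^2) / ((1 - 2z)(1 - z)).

1278

The denominator gives the recurrence a_n = 3a_(n−1) − 2a_(n−2) for n ≥ 3; the numerator fixes a_0 = 1, a_1 = 3, a_2 = 8.
Iterating: 1, 3, 8, 18, 38, 78, 158, 318, 638, 1278, so a_9 = 1278.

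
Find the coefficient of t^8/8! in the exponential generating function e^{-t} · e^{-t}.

256

The EGF product rule gives c_8 = Σ_{k_1+k_2=8} C(8; k_1,k_2) · ∏ g_i(k_i), where e^{-t} gives (-1)^k; e^{-t} gives (-1)^k.
g_1(k) for k = 0…8: 1, -1, 1, -1, 1, -1, 1, -1, 1.
g_2(k) for k = 0…8: 1, -1, 1, -1, 1, -1, 1, -1, 1.
c_8 = Σ_k C(8,k)·g_1(k)·g_2(8−k) = 1·1·1 + 8·(-1)·(-1) + 28·1·1 + 56·(-1)·(-1) + 70·1·1 + 56·(-1)·(-1) + 28·1·1 + 8·(-1)·(-1) + 1·1·1 = 1 + 8 + 28 + 56 + 70 + 56 + 28 + 8 + 1 = 256.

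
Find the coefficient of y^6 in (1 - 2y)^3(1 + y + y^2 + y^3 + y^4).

4

(1 - 2y)^3 has coefficients 1,-6,12,-8 for degrees 0…3.
(1 + y + y^2 + y^3 + y^4) has coefficients 1,1,1,1,1,0,0 for degrees 0…6.
[y^6] = 1·0 − 6·0 + 12·1 − 8·1 = 4.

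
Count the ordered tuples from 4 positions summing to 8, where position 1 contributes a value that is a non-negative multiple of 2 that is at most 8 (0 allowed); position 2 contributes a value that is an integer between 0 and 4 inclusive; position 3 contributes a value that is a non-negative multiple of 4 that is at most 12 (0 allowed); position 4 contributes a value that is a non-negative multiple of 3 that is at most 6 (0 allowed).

12

The generating function for the choices is (1 + t^2 + t^4 + t^6 + t^8)·(1 + t + t^2 + t^3 + t^4)·(1 + t^4 + t^8 + t^12)·(1 + t^3 + t^6); the count is [t^8].
(1 + t^2 + t^4 + t^6 + t^8) has coefficients 1,0,1,0,1,0,1,0,1 for degrees 0…8.
(1 + t + t^2 + t^3 + t^4) has coefficients 1,1,1,1,1,0,0,0,0 for degrees 0…8.
Multiplying by (1 + t^4 + t^8 + t^12) gives running coefficients 1,1,1,1,2,1,1,1,2 for degrees 0…8.
Finally multiplying by (1 + t^3 + t^6), the product of all factors after the first has coefficients 1,1,1,2,3,2,3,4,4 for degrees 0…8.
[t^8] = 1·4 + 1·3 + 1·3 + 1·1 + 1·1 = 12.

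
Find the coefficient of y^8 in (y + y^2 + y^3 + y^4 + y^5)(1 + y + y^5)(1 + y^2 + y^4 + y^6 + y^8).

7

(y + y^2 + y^3 + y^4 + y^5) has coefficients 0,1,1,1,1,1 for degrees 0…5.
(1 + y + y^5) has coefficients 1,1,0,0,0,1,0,0,0 for degrees 0…8.
Finally multiplying by (1 + y^2 + y^4 + y^6 + y^8), the product of all factors after the first has coefficients 1,1,1,1,1,2,1,2,1 for degrees 0…8.
[y^8] = 1·2 + 1·1 + 1·2 + 1·1 + 1·1 = 7.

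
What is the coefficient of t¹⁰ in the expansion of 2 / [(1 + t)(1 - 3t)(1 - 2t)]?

Partial fractions give a closed form: a_n = (1/6)·(-1)^n + (9/2)·3^n + (-8/3)·2^n.
At n = 10: a_10 = 262990.

262990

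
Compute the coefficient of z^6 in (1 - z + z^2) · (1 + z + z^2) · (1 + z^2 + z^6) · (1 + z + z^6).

(1 - z + z^2) has coefficients 1,-1,1 for degrees 0…2.
(1 + z + z^2) has coefficients 1,1,1,0,0,0,0 for degrees 0…6.
Multiplying by (1 + z^2 + z^6) gives running coefficients 1,1,2,1,1,0,1 for degrees 0…6.
Finally multiplying by (1 + z + z^6), the product of all factors after the first has coefficients 1,2,3,3,2,1,2 for degrees 0…6.
[z^6] = 1·2 − 1·1 + 1·2 = 3.

3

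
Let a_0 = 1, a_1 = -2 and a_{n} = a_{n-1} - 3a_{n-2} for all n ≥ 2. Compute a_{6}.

The ordinary generating function has denominator 1 - t + 3t^2.
Iterating the recurrence: a_0,…,a_{6} = 1, -2, -5, 1, 16, 13, -35.

-35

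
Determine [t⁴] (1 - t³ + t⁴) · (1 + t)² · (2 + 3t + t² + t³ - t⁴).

(1 - t³ + t⁴) has coefficients 1,0,0,-1,1 for degrees 0…4.
(1 + t)² has coefficients 1,2,1,0,0 for degrees 0…4.
Finally multiplying by (2 + 3t + t² + t³ - t⁴), the product of all factors after the first has coefficients 2,7,9,6,2 for degrees 0…4.
[t⁴] = 1·2 − 1·7 + 1·2 = -3.

-3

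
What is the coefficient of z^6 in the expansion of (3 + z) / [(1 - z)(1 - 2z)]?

444

Partial fractions give a closed form: a_n = (-4)·1^n + (7)·2^n.
At n = 6: a_6 = 444.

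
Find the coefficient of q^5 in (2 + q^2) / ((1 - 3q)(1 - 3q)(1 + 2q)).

The denominator gives the recurrence a_n = 4a_(n−1) + 3a_(n−2) − 18a_(n−3) for n ≥ 3; the numerator fixes a_0 = 2, a_1 = 8, a_2 = 39.
Iterating: 2, 8, 39, 144, 549, 1926, so a_5 = 1926.

1926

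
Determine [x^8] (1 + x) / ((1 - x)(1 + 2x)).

86

Partial fractions give a closed form: a_n = (2/3)·1^n + (1/3)·(-2)^n.
At n = 8: a_8 = 86.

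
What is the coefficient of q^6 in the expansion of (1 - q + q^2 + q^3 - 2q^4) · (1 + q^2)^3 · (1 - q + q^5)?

(1 - q + q^2 + q^3 - 2q^4) has coefficients 1,-1,1,1,-2 for degrees 0…4.
(1 + q^2)^3 has coefficients 1,0,3,0,3,0,1 for degrees 0…6.
Finally multiplying by (1 - q + q^5), the product of all factors after the first has coefficients 1,-1,3,-3,3,-2,1 for degrees 0…6.
[q^6] = 1·1 − 1·(-2) + 1·3 + 1·(-3) − 2·3 = -3.

-3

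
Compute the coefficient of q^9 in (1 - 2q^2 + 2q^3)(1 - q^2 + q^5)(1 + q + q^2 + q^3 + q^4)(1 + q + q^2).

1

(1 - 2q^2 + 2q^3) has coefficients 1,0,-2,2 for degrees 0…3.
(1 - q^2 + q^5) has coefficients 1,0,-1,0,0,1,0,0,0,0 for degrees 0…9.
Multiplying by (1 + q + q^2 + q^3 + q^4) gives running coefficients 1,1,0,0,0,0,0,1,1,1 for degrees 0…9.
Finally multiplying by (1 + q + q^2), the product of all factors after the first has coefficients 1,2,2,1,0,0,0,1,2,3 for degrees 0…9.
[q^9] = 1·3 − 2·1 + 2·0 = 1.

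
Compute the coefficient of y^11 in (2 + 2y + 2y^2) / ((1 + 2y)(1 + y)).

-6142

The denominator gives the recurrence a_n = −3a_(n−1) − 2a_(n−2) for n ≥ 3; the numerator fixes a_0 = 2, a_1 = -4, a_2 = 10.
Iterating: 2, -4, 10, -22, 46, -94, 190, -382, 766, -1534, 3070, -6142, so a_11 = -6142.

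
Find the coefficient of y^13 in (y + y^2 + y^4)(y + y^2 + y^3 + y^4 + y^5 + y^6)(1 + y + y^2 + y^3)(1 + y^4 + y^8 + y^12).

(y + y^2 + y^4) has coefficients 0,1,1,0,1 for degrees 0…4.
(y + y^2 + y^3 + y^4 + y^5 + y^6) has coefficients 0,1,1,1,1,1,1,0,0,0,0,0,0,0 for degrees 0…13.
Multiplying by (1 + y + y^2 + y^3) gives running coefficients 0,1,2,3,4,4,4,3,2,1,0,0,0,0 for degrees 0…13.
Finally multiplying by (1 + y^4 + y^8 + y^12), the product of all factors after the first has coefficients 0,1,2,3,4,5,6,6,6,6,6,6,6,6 for degrees 0…13.
[y^13] = 1·6 + 1·6 + 1·6 = 18.

18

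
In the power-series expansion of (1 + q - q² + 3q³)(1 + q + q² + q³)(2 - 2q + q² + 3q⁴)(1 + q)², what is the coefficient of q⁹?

38

(1 + q - q² + 3q³) has coefficients 1,1,-1,3 for degrees 0…3.
(1 + q + q² + q³) has coefficients 1,1,1,1,0,0,0,0,0,0 for degrees 0…9.
Multiplying by (2 - 2q + q² + 3q⁴) gives running coefficients 2,0,1,1,2,4,3,3,0,0 for degrees 0…9.
Finally multiplying by (1 + q)², the product of all factors after the first has coefficients 2,4,3,3,5,9,13,13,9,3 for degrees 0…9.
[q⁹] = 1·3 + 1·9 − 1·13 + 3·13 = 38.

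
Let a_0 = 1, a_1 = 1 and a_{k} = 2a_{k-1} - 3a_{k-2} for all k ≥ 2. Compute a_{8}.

17

The ordinary generating function has denominator 1 - 2y + 3y^2.
Iterating the recurrence: a_0,…,a_{8} = 1, 1, -1, -5, -7, 1, 23, 43, 17.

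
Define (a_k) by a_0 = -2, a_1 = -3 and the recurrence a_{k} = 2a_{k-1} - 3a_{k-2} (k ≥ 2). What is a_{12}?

-198

The ordinary generating function has denominator 1 - 2q + 3q^2.
Iterating the recurrence: a_0,…,a_{12} = -2, -3, 0, 9, 18, 9, -36, -99, -90, 117, 504, 657, -198.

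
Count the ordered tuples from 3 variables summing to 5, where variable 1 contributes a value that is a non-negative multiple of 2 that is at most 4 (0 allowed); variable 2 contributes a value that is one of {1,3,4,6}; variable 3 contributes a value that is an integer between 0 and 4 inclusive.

The generating function for the choices is (1 + t² + t⁴)·(t + t³ + t⁴ + t⁶)·(1 + t + t² + t³ + t⁴); the count is [t⁵].
(1 + t² + t⁴) has coefficients 1,0,1,0,1 for degrees 0…4.
(t + t³ + t⁴ + t⁶) has coefficients 0,1,0,1,1,0 for degrees 0…5.
Finally multiplying by (1 + t + t² + t³ + t⁴), the product of all factors after the first has coefficients 0,1,1,2,3,3 for degrees 0…5.
[t⁵] = 1·3 + 1·2 + 1·1 = 6.

6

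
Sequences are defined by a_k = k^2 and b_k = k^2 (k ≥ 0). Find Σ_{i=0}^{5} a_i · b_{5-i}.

104

This is [x^5] in the product of the two ordinary generating functions.
Σ = 0·25 + 1·16 + 4·9 + 9·4 + 16·1 + 25·0 = 104.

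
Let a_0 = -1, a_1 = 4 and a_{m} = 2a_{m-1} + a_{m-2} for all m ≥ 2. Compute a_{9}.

3532

The ordinary generating function has denominator 1 - 2x - x^2.
Iterating the recurrence: a_0,…,a_{9} = -1, 4, 7, 18, 43, 104, 251, 606, 1463, 3532.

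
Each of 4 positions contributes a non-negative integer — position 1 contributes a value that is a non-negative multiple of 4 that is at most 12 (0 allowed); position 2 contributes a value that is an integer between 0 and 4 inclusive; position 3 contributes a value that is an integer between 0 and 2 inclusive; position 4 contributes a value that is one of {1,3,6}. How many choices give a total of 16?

11

The generating function for the choices is (1 + y^4 + y^8 + y^12)·(1 + y + y^2 + y^3 + y^4)·(1 + y + y^2)·(y + y^3 + y^6); the count is [y^16].
(1 + y^4 + y^8 + y^12) has coefficients 1,0,0,0,1,0,0,0,1,0,0,0,1 for degrees 0…12.
(1 + y + y^2 + y^3 + y^4) has coefficients 1,1,1,1,1,0,0,0,0,0,0,0,0,0,0,0,0 for degrees 0…16.
Multiplying by (1 + y + y^2) gives running coefficients 1,2,3,3,3,2,1,0,0,0,0,0,0,0,0,0,0 for degrees 0…16.
Finally multiplying by (y + y^3 + y^6), the product of all factors after the first has coefficients 0,1,2,4,5,6,6,6,5,4,3,2,1,0,0,0,0 for degrees 0…16.
[y^16] = 1·0 + 1·1 + 1·5 + 1·5 = 11.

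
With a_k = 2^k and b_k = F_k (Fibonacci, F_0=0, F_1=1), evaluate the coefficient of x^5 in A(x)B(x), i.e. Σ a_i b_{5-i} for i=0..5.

The convolution is the x^5 coefficient of A(x)B(x).
Σ = 1·5 + 2·3 + 4·2 + 8·1 + 16·1 + 32·0 = 43.

43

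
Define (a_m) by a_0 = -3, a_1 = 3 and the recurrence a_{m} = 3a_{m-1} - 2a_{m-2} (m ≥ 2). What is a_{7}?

759

The ordinary generating function has denominator 1 - 3q + 2q^2.
Iterating the recurrence: a_0,…,a_{7} = -3, 3, 15, 39, 87, 183, 375, 759.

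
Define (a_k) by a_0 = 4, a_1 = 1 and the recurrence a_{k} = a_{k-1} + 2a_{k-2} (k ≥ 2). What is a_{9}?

The ordinary generating function has denominator 1 - z - 2z^2.
Iterating the recurrence: a_0,…,a_{9} = 4, 1, 9, 11, 29, 51, 109, 211, 429, 851.

851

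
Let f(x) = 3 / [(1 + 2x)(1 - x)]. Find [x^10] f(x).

Partial fractions give a closed form: a_n = (2)·(-2)^n + (1)·1^n.
At n = 10: a_10 = 2049.

2049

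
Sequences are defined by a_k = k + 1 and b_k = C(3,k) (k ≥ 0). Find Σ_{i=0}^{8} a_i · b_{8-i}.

This is [x^8] in the product of the two ordinary generating functions.
Σ = 1·0 + 2·0 + 3·0 + 4·0 + 5·0 + 6·1 + 7·3 + 8·3 + 9·1 = 60.

60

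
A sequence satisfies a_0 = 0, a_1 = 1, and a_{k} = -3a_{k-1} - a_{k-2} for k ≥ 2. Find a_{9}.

The ordinary generating function has denominator 1 + 3x + x^2.
Iterating the recurrence: a_0,…,a_{9} = 0, 1, -3, 8, -21, 55, -144, 377, -987, 2584.

2584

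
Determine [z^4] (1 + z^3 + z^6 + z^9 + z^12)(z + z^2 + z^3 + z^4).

2

(1 + z^3 + z^6 + z^9 + z^12) has coefficients 1,0,0,1,0 for degrees 0…4.
(z + z^2 + z^3 + z^4) has coefficients 0,1,1,1,1 for degrees 0…4.
[z^4] = 1·1 + 1·1 = 2.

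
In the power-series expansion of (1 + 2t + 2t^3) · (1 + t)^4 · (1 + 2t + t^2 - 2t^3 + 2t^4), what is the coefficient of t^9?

(1 + 2t + 2t^3) has coefficients 1,2,0,2 for degrees 0…3.
(1 + t)^4 has coefficients 1,4,6,4,1,0,0,0,0,0 for degrees 0…9.
Finally multiplying by (1 + 2t + t^2 - 2t^3 + 2t^4), the product of all factors after the first has coefficients 1,6,15,18,9,2,5,6,2,0 for degrees 0…9.
[t^9] = 1·0 + 2·2 + 2·5 = 14.

14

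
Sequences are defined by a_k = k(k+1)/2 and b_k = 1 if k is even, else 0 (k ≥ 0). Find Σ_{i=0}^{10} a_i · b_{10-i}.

The convolution is the t^10 coefficient of A(t)B(t).
Σ = 0·1 + 1·0 + 3·1 + 6·0 + 10·1 + 15·0 + 21·1 + 28·0 + 36·1 + 45·0 + 55·1 = 125.

125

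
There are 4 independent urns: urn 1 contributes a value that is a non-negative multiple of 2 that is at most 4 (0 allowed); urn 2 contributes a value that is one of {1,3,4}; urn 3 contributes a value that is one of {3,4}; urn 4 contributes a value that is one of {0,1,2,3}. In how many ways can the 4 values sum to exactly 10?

The generating function for the choices is (1 + x^2 + x^4)·(x + x^3 + x^4)·(x^3 + x^4)·(1 + x + x^2 + x^3); the count is [x^10].
(1 + x^2 + x^4) has coefficients 1,0,1,0,1 for degrees 0…4.
(x + x^3 + x^4) has coefficients 0,1,0,1,1,0,0,0,0,0,0 for degrees 0…10.
Multiplying by (x^3 + x^4) gives running coefficients 0,0,0,0,1,1,1,2,1,0,0 for degrees 0…10.
Finally multiplying by (1 + x + x^2 + x^3), the product of all factors after the first has coefficients 0,0,0,0,1,2,3,5,5,4,3 for degrees 0…10.
[x^10] = 1·3 + 1·5 + 1·3 = 11.

11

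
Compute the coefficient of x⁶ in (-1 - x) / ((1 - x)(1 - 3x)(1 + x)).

Partial fractions give a closed form: a_n = (1/2)·1^n + (-3/2)·3^n.
At n = 6: a_6 = -1093.

-1093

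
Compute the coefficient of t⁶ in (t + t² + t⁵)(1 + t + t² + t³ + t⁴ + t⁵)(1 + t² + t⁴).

7

(t + t² + t⁵) has coefficients 0,1,1,0,0,1 for degrees 0…5.
(1 + t + t² + t³ + t⁴ + t⁵) has coefficients 1,1,1,1,1,1,0 for degrees 0…6.
Finally multiplying by (1 + t² + t⁴), the product of all factors after the first has coefficients 1,1,2,2,3,3,2 for degrees 0…6.
[t⁶] = 1·3 + 1·3 + 1·1 = 7.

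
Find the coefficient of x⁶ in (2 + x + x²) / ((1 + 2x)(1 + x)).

The denominator gives the recurrence a_n = −3a_(n−1) − 2a_(n−2) for n ≥ 3; the numerator fixes a_0 = 2, a_1 = -5, a_2 = 12.
Iterating: 2, -5, 12, -26, 54, -110, 222, so a_6 = 222.

222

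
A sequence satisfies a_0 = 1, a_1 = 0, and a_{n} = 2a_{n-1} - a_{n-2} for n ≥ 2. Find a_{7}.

The ordinary generating function has denominator 1 - 2z + z^2.
Iterating the recurrence: a_0,…,a_{7} = 1, 0, -1, -2, -3, -4, -5, -6.

-6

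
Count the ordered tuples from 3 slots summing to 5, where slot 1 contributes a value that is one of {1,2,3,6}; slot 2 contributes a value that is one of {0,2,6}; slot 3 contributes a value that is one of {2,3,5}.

The generating function for the choices is (z + z² + z³ + z⁶)·(1 + z² + z⁶)·(z² + z³ + z⁵); the count is [z⁵].
(z + z² + z³ + z⁶) has coefficients 0,1,1,1,0,0 for degrees 0…5.
(1 + z² + z⁶) has coefficients 1,0,1,0,0,0 for degrees 0…5.
Finally multiplying by (z² + z³ + z⁵), the product of all factors after the first has coefficients 0,0,1,1,1,2 for degrees 0…5.
[z⁵] = 1·1 + 1·1 + 1·1 = 3.

3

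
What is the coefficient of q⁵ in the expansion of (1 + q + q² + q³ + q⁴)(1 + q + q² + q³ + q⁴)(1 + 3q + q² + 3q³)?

(1 + q + q² + q³ + q⁴) has coefficients 1,1,1,1,1 for degrees 0…4.
(1 + q + q² + q³ + q⁴) has coefficients 1,1,1,1,1,0 for degrees 0…5.
Finally multiplying by (1 + 3q + q² + 3q³), the product of all factors after the first has coefficients 1,4,5,8,8,7 for degrees 0…5.
[q⁵] = 1·7 + 1·8 + 1·8 + 1·5 + 1·4 = 32.

32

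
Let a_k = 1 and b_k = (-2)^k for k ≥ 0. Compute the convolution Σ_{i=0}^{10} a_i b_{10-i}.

683

Write out a_i and b_{10-i} for i = 0,…,10 and sum the products.
Σ = 1·1024 + 1·(-512) + 1·256 + 1·(-128) + 1·64 + 1·(-32) + 1·16 + 1·(-8) + 1·4 + 1·(-2) + 1·1 = 683.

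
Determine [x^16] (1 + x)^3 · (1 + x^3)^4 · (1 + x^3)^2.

(1 + x)^3 has coefficients 1,3,3,1 for degrees 0…3.
(1 + x^3)^4 has coefficients 1,0,0,4,0,0,6,0,0,4,0,0,1,0,0,0,0 for degrees 0…16.
Finally multiplying by (1 + x^3)^2, the product of all factors after the first has coefficients 1,0,0,6,0,0,15,0,0,20,0,0,15,0,0,6,0 for degrees 0…16.
[x^16] = 1·0 + 3·6 + 3·0 + 1·0 = 18.

18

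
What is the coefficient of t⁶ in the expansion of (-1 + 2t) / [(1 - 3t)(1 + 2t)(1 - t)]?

-253

Partial fractions give a closed form: a_n = (-3/10)·3^n + (-8/15)·(-2)^n + (-1/6)·1^n.
At n = 6: a_6 = -253.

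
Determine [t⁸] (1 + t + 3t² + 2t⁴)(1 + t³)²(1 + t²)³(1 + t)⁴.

(1 + t + 3t² + 2t⁴) has coefficients 1,1,3,0,2 for degrees 0…4.
(1 + t³)² has coefficients 1,0,0,2,0,0,1,0,0 for degrees 0…8.
Multiplying by (1 + t²)³ gives running coefficients 1,0,3,2,3,6,2,6,3 for degrees 0…8.
Finally multiplying by (1 + t)⁴, the product of all factors after the first has coefficients 1,4,9,18,30,42,55,64,66 for degrees 0…8.
[t⁸] = 1·66 + 1·64 + 3·55 + 2·30 = 355.

355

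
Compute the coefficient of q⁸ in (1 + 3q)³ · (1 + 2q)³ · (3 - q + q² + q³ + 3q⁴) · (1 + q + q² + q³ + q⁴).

8462

(1 + 3q)³ has coefficients 1,9,27,27 for degrees 0…3.
(1 + 2q)³ has coefficients 1,6,12,8,0,0,0,0,0 for degrees 0…8.
Multiplying by (3 - q + q² + q³ + 3q⁴) gives running coefficients 3,17,31,19,13,38,44,24,0 for degrees 0…8.
Finally multiplying by (1 + q + q² + q³ + q⁴), the product of all factors after the first has coefficients 3,20,51,70,83,118,145,138,119 for degrees 0…8.
[q⁸] = 1·119 + 9·138 + 27·145 + 27·118 = 8462.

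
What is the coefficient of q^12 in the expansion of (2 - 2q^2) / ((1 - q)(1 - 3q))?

1417176

The denominator gives the recurrence a_n = 4a_(n−1) − 3a_(n−2) for n ≥ 3; the numerator fixes a_0 = 2, a_1 = 8, a_2 = 24.
Iterating: 2, 8, 24, 72, 216, 648, 1944, 5832, 17496, 52488, 157464, 472392, 1417176, so a_12 = 1417176.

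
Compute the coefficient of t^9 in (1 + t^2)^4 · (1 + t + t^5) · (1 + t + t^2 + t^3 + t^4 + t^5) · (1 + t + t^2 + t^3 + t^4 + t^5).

(1 + t^2)^4 has coefficients 1,0,4,0,6,0,4,0,1 for degrees 0…8.
(1 + t + t^5) has coefficients 1,1,0,0,0,1,0,0,0,0 for degrees 0…9.
Multiplying by (1 + t + t^2 + t^3 + t^4 + t^5) gives running coefficients 1,2,2,2,2,3,2,1,1,1 for degrees 0…9.
Finally multiplying by (1 + t + t^2 + t^3 + t^4 + t^5), the product of all factors after the first has coefficients 1,3,5,7,9,12,13,12,11,10 for degrees 0…9.
[t^9] = 1·10 + 4·12 + 6·12 + 4·7 + 1·3 = 161.

161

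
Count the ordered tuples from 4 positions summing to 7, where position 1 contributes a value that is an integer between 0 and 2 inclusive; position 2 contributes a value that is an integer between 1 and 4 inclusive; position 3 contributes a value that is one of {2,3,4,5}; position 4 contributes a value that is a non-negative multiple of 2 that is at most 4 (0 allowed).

17

The generating function for the choices is (1 + y + y²)·(y + y² + y³ + y⁴)·(y² + y³ + y⁴ + y⁵)·(1 + y² + y⁴); the count is [y⁷].
(1 + y + y²) has coefficients 1,1,1 for degrees 0…2.
(y + y² + y³ + y⁴) has coefficients 0,1,1,1,1,0,0,0 for degrees 0…7.
Multiplying by (y² + y³ + y⁴ + y⁵) gives running coefficients 0,0,0,1,2,3,4,3 for degrees 0…7.
Finally multiplying by (1 + y² + y⁴), the product of all factors after the first has coefficients 0,0,0,1,2,4,6,7 for degrees 0…7.
[y⁷] = 1·7 + 1·6 + 1·4 = 17.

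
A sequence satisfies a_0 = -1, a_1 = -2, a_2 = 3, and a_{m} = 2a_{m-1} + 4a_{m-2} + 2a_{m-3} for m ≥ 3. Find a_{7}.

-96

The ordinary generating function has denominator 1 - 2y - 4y^2 - 2y^3.
Iterating the recurrence: a_0,…,a_{7} = -1, -2, 3, -4, 0, -10, -28, -96.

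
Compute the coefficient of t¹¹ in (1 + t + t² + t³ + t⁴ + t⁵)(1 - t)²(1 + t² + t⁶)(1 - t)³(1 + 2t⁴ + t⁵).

5

(1 + t + t² + t³ + t⁴ + t⁵) has coefficients 1,1,1,1,1,1 for degrees 0…5.
(1 - t)² has coefficients 1,-2,1,0,0,0,0,0,0,0,0,0 for degrees 0…11.
Multiplying by (1 + t² + t⁶) gives running coefficients 1,-2,2,-2,1,0,1,-2,1,0,0,0 for degrees 0…11.
Multiplying by (1 - t)³ gives running coefficients 1,-5,11,-15,15,-11,6,-6,10,-10,5,-1 for degrees 0…11.
Finally multiplying by (1 + 2t⁴ + t⁵), the product of all factors after the first has coefficients 1,-5,11,-15,17,-20,23,-25,25,-17,6,-7 for degrees 0…11.
[t¹¹] = 1·(-7) + 1·6 + 1·(-17) + 1·25 + 1·(-25) + 1·23 = 5.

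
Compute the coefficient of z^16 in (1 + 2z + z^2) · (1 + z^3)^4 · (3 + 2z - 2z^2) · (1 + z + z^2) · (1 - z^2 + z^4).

(1 + 2z + z^2) has coefficients 1,2,1 for degrees 0…2.
(1 + z^3)^4 has coefficients 1,0,0,4,0,0,6,0,0,4,0,0,1,0,0,0,0 for degrees 0…16.
Multiplying by (3 + 2z - 2z^2) gives running coefficients 3,2,-2,12,8,-8,18,12,-12,12,8,-8,3,2,-2,0,0 for degrees 0…16.
Multiplying by (1 + z + z^2) gives running coefficients 3,5,3,12,18,12,18,22,18,12,8,12,3,-3,3,0,-2 for degrees 0…16.
Finally multiplying by (1 - z^2 + z^4), the product of all factors after the first has coefficients 3,5,0,7,18,5,3,22,18,2,8,22,13,-3,8,15,-2 for degrees 0…16.
[z^16] = 1·(-2) + 2·15 + 1·8 = 36.

36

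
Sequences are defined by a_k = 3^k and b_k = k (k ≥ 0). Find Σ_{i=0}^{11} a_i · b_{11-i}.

132854

This is [x^11] in the product of the two ordinary generating functions.
Σ = 1·11 + 3·10 + 9·9 + 27·8 + 81·7 + 243·6 + 729·5 + 2187·4 + 6561·3 + 19683·2 + 59049·1 + 177147·0 = 132854.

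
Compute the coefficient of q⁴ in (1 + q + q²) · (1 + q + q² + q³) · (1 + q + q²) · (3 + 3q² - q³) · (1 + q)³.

207

(1 + q + q²) has coefficients 1,1,1 for degrees 0…2.
(1 + q + q² + q³) has coefficients 1,1,1,1,0 for degrees 0…4.
Multiplying by (1 + q + q²) gives running coefficients 1,2,3,3,2 for degrees 0…4.
Multiplying by (3 + 3q² - q³) gives running coefficients 3,6,12,14,13 for degrees 0…4.
Finally multiplying by (1 + q)³, the product of all factors after the first has coefficients 3,15,39,71,97 for degrees 0…4.
[q⁴] = 1·97 + 1·71 + 1·39 = 207.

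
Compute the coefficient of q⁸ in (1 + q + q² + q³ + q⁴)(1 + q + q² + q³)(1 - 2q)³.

-6

(1 + q + q² + q³ + q⁴) has coefficients 1,1,1,1,1 for degrees 0…4.
(1 + q + q² + q³) has coefficients 1,1,1,1,0,0,0,0,0 for degrees 0…8.
Finally multiplying by (1 - 2q)³, the product of all factors after the first has coefficients 1,-5,7,-1,-2,4,-8,0,0 for degrees 0…8.
[q⁸] = 1·0 + 1·0 + 1·(-8) + 1·4 + 1·(-2) = -6.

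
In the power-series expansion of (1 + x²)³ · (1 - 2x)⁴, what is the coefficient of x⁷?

(1 + x²)³ has coefficients 1,0,3,0,3,0,1 for degrees 0…6.
(1 - 2x)⁴ has coefficients 1,-8,24,-32,16,0,0,0 for degrees 0…7.
[x⁷] = 1·0 + 3·0 + 3·(-32) + 1·(-8) = -104.

-104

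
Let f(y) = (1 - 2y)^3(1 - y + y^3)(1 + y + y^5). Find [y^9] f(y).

(1 - 2y)^3 has coefficients 1,-6,12,-8 for degrees 0…3.
(1 - y + y^3) has coefficients 1,-1,0,1,0,0,0,0,0,0 for degrees 0…9.
Finally multiplying by (1 + y + y^5), the product of all factors after the first has coefficients 1,0,-1,1,1,1,-1,0,1,0 for degrees 0…9.
[y^9] = 1·0 − 6·1 + 12·0 − 8·(-1) = 2.

2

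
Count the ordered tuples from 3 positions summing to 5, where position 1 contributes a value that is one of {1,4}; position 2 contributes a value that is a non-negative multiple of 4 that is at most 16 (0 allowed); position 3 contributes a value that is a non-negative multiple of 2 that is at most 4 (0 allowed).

2

The generating function for the choices is (y + y^4)·(1 + y^4 + y^8 + y^12 + y^16)·(1 + y^2 + y^4); the count is [y^5].
(y + y^4) has coefficients 0,1,0,0,1 for degrees 0…4.
(1 + y^4 + y^8 + y^12 + y^16) has coefficients 1,0,0,0,1,0 for degrees 0…5.
Finally multiplying by (1 + y^2 + y^4), the product of all factors after the first has coefficients 1,0,1,0,2,0 for degrees 0…5.
[y^5] = 1·2 + 1·0 = 2.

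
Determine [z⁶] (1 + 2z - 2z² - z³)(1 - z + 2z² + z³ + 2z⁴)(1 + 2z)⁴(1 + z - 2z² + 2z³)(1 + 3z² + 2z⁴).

510

(1 + 2z - 2z² - z³) has coefficients 1,2,-2,-1 for degrees 0…3.
(1 - z + 2z² + z³ + 2z⁴) has coefficients 1,-1,2,1,2,0,0 for degrees 0…6.
Multiplying by (1 + 2z)⁴ gives running coefficients 1,7,18,25,42,88,112 for degrees 0…6.
Multiplying by (1 + z - 2z² + 2z³) gives running coefficients 1,8,23,31,45,116,166 for degrees 0…6.
Finally multiplying by (1 + 3z² + 2z⁴), the product of all factors after the first has coefficients 1,8,26,55,116,225,347 for degrees 0…6.
[z⁶] = 1·347 + 2·225 − 2·116 − 1·55 = 510.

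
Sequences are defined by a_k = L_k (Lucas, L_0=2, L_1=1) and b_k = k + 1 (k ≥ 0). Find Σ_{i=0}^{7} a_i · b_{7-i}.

The convolution is the t^7 coefficient of A(t)B(t).
Σ = 2·8 + 1·7 + 3·6 + 4·5 + 7·4 + 11·3 + 18·2 + 29·1 = 187.

187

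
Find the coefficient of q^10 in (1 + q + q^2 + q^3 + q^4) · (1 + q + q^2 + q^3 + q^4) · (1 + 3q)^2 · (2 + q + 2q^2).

122

(1 + q + q^2 + q^3 + q^4) has coefficients 1,1,1,1,1 for degrees 0…4.
(1 + q + q^2 + q^3 + q^4) has coefficients 1,1,1,1,1,0,0,0,0,0,0 for degrees 0…10.
Multiplying by (1 + 3q)^2 gives running coefficients 1,7,16,16,16,15,9,0,0,0,0 for degrees 0…10.
Finally multiplying by (2 + q + 2q^2), the product of all factors after the first has coefficients 2,15,41,62,80,78,65,39,18,0,0 for degrees 0…10.
[q^10] = 1·0 + 1·0 + 1·18 + 1·39 + 1·65 = 122.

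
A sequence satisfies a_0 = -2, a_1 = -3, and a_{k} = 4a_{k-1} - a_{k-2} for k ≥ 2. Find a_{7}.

-7173

The ordinary generating function has denominator 1 - 4z + z^2.
Iterating the recurrence: a_0,…,a_{7} = -2, -3, -10, -37, -138, -515, -1922, -7173.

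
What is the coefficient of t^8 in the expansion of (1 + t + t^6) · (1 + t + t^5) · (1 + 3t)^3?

90

(1 + t + t^6) has coefficients 1,1,0,0,0,0,1 for degrees 0…6.
(1 + t + t^5) has coefficients 1,1,0,0,0,1,0,0,0 for degrees 0…8.
Finally multiplying by (1 + 3t)^3, the product of all factors after the first has coefficients 1,10,36,54,27,1,9,27,27 for degrees 0…8.
[t^8] = 1·27 + 1·27 + 1·36 = 90.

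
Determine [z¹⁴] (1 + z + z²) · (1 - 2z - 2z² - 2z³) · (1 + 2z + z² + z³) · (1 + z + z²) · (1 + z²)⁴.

-153

(1 + z + z²) has coefficients 1,1,1 for degrees 0…2.
(1 - 2z - 2z² - 2z³) has coefficients 1,-2,-2,-2,0,0,0,0,0,0,0,0,0,0,0 for degrees 0…14.
Multiplying by (1 + 2z + z² + z³) gives running coefficients 1,0,-5,-7,-8,-4,-2,0,0,0,0,0,0,0,0 for degrees 0…14.
Multiplying by (1 + z + z²) gives running coefficients 1,1,-4,-12,-20,-19,-14,-6,-2,0,0,0,0,0,0 for degrees 0…14.
Finally multiplying by (1 + z²)⁴, the product of all factors after the first has coefficients 1,1,0,-8,-30,-61,-114,-150,-193,-185,-176,-124,-88,-43,-22 for degrees 0…14.
[z¹⁴] = 1·(-22) + 1·(-43) + 1·(-88) = -153.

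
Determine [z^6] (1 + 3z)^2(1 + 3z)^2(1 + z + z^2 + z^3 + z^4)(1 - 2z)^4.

(1 + 3z)^2 has coefficients 1,6,9 for degrees 0…2.
(1 + 3z)^2 has coefficients 1,6,9,0,0,0,0 for degrees 0…6.
Multiplying by (1 + z + z^2 + z^3 + z^4) gives running coefficients 1,7,16,16,16,15,9 for degrees 0…6.
Finally multiplying by (1 - 2z)^4, the product of all factors after the first has coefficients 1,-1,-16,24,64,-129,17 for degrees 0…6.
[z^6] = 1·17 + 6·(-129) + 9·64 = -181.

-181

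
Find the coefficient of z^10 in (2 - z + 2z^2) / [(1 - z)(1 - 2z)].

4093

The denominator gives the recurrence a_n = 3a_(n−1) − 2a_(n−2) for n ≥ 3; the numerator fixes a_0 = 2, a_1 = 5, a_2 = 13.
Iterating: 2, 5, 13, 29, 61, 125, 253, 509, 1021, 2045, 4093, so a_10 = 4093.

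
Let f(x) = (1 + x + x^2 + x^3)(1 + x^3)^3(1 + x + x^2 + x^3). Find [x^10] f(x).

(1 + x + x^2 + x^3) has coefficients 1,1,1,1 for degrees 0…3.
(1 + x^3)^3 has coefficients 1,0,0,3,0,0,3,0,0,1,0 for degrees 0…10.
Finally multiplying by (1 + x + x^2 + x^3), the product of all factors after the first has coefficients 1,1,1,4,3,3,6,3,3,4,1 for degrees 0…10.
[x^10] = 1·1 + 1·4 + 1·3 + 1·3 = 11.

11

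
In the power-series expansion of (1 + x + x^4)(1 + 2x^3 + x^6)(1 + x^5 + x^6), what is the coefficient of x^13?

3

(1 + x + x^4) has coefficients 1,1,0,0,1 for degrees 0…4.
(1 + 2x^3 + x^6) has coefficients 1,0,0,2,0,0,1,0,0,0,0,0,0,0 for degrees 0…13.
Finally multiplying by (1 + x^5 + x^6), the product of all factors after the first has coefficients 1,0,0,2,0,1,2,0,2,2,0,1,1,0 for degrees 0…13.
[x^13] = 1·0 + 1·1 + 1·2 = 3.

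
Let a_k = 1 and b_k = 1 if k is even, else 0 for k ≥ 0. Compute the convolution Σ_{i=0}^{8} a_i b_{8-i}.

The convolution is the t^8 coefficient of A(t)B(t).
Σ = 1·1 + 1·0 + 1·1 + 1·0 + 1·1 + 1·0 + 1·1 + 1·0 + 1·1 = 5.

5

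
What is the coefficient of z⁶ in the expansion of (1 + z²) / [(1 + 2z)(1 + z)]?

The denominator gives the recurrence a_n = −3a_(n−1) − 2a_(n−2) for n ≥ 3; the numerator fixes a_0 = 1, a_1 = -3, a_2 = 8.
Iterating: 1, -3, 8, -18, 38, -78, 158, so a_6 = 158.

158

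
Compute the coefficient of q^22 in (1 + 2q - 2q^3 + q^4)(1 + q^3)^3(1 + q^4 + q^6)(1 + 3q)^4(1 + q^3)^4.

7623

(1 + 2q - 2q^3 + q^4) has coefficients 1,2,0,-2,1 for degrees 0…4.
(1 + q^3)^3 has coefficients 1,0,0,3,0,0,3,0,0,1,0,0,0,0,0,0,0,0,0,0,0,0,0 for degrees 0…22.
Multiplying by (1 + q^4 + q^6) gives running coefficients 1,0,0,3,1,0,4,3,0,4,3,0,3,1,0,1,0,0,0,0,0,0,0 for degrees 0…22.
Multiplying by (1 + 3q)^4 gives running coefficients 1,12,54,111,118,174,382,402,333,598,699,495,597,685,417,379,363,135,108,81,0,0,0 for degrees 0…22.
Finally multiplying by (1 + q^3)^4, the product of all factors after the first has coefficients 1,12,54,115,166,390,832,946,1353,2796,3063,3087,5726,6377,5145,7994,9023,6279,7980,8841,5355,5692,5941 for degrees 0…22.
[q^22] = 1·5941 + 2·5692 − 2·8841 + 1·7980 = 7623.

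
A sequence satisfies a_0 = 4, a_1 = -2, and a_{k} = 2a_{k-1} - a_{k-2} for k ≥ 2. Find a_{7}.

The ordinary generating function has denominator 1 - 2z + z^2.
Iterating the recurrence: a_0,…,a_{7} = 4, -2, -8, -14, -20, -26, -32, -38.

-38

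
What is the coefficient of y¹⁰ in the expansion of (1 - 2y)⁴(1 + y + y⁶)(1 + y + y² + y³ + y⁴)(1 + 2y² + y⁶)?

21

(1 - 2y)⁴ has coefficients 1,-8,24,-32,16 for degrees 0…4.
(1 + y + y⁶) has coefficients 1,1,0,0,0,0,1,0,0,0,0 for degrees 0…10.
Multiplying by (1 + y + y² + y³ + y⁴) gives running coefficients 1,2,2,2,2,1,1,1,1,1,1 for degrees 0…10.
Finally multiplying by (1 + 2y² + y⁶), the product of all factors after the first has coefficients 1,2,4,6,6,5,6,5,5,5,5 for degrees 0…10.
[y¹⁰] = 1·5 − 8·5 + 24·5 − 32·5 + 16·6 = 21.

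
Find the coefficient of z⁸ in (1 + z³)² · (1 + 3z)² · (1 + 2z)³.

(1 + z³)² has coefficients 1,0,0,2,0,0,1 for degrees 0…6.
(1 + 3z)² has coefficients 1,6,9,0,0,0,0,0,0 for degrees 0…8.
Finally multiplying by (1 + 2z)³, the product of all factors after the first has coefficients 1,12,57,134,156,72,0,0,0 for degrees 0…8.
[z⁸] = 1·0 + 2·72 + 1·57 = 201.

201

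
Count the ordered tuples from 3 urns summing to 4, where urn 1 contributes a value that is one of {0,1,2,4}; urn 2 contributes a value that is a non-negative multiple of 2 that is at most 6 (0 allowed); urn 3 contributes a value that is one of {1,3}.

The generating function for the choices is (1 + z + z² + z⁴)·(1 + z² + z⁴ + z⁶)·(z + z³); the count is [z⁴].
(1 + z + z² + z⁴) has coefficients 1,1,1,0,1 for degrees 0…4.
(1 + z² + z⁴ + z⁶) has coefficients 1,0,1,0,1 for degrees 0…4.
Finally multiplying by (z + z³), the product of all factors after the first has coefficients 0,1,0,2,0 for degrees 0…4.
[z⁴] = 1·0 + 1·2 + 1·0 + 1·0 = 2.

2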